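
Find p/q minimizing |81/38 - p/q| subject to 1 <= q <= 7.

15/7

Expand x = 81/38 as a continued fraction with the Euclidean algorithm:
  81 = 2*38 + 5, so a_0 = 2.
  38 = 7*5 + 3, so a_1 = 7.
  5 = 1*3 + 2, so a_2 = 1.
  3 = 1*2 + 1, so a_3 = 1.
  2 = 2*1 + 0, so a_4 = 2.
so x = [2; 7, 1, 1, 2].
Convergents (p_i = a_i*p_{i-1} + p_{i-2}, q_i = a_i*q_{i-1} + q_{i-2} with p_{-2}=0, p_{-1}=1, q_{-2}=1, q_{-1}=0), until the denominator exceeds 7:
  i=0: a_0=2, p_0 = 2*1 + 0 = 2, q_0 = 2*0 + 1 = 1.
  i=1: a_1=7, p_1 = 7*2 + 1 = 15, q_1 = 7*1 + 0 = 7.
  i=2: a_2=1, p_2 = 1*15 + 2 = 17, q_2 = 1*7 + 1 = 8.
q_2 = 8 > 7, so the last convergent with denominator <= 7 is p_1/q_1 = 15/7.
The closest fraction with denominator <= 7 is either p_1/q_1 or the intermediate fraction (k*p_1 + p_0)/(k*q_1 + q_0) with the largest k >= 1 whose denominator stays <= 7; these approach x as k grows, and every other convergent or intermediate fraction in range is farther away.
Largest k: floor((7 - q_0)/q_1) = floor((7 - 1)/7) = 0.
Since k = 0, no intermediate fraction beyond p_1/q_1 has denominator <= 7, so the convergent 15/7 is the closest (its error is |81*7 - 15*38|/(38*7) = 3/266).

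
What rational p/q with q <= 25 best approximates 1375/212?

Expand x = 1375/212 as a continued fraction with the Euclidean algorithm:
  1375 = 6*212 + 103, so a_0 = 6.
  212 = 2*103 + 6, so a_1 = 2.
  103 = 17*6 + 1, so a_2 = 17.
  6 = 6*1 + 0, so a_3 = 6.
so x = [6; 2, 17, 6].
Convergents (p_i = a_i*p_{i-1} + p_{i-2}, q_i = a_i*q_{i-1} + q_{i-2} with p_{-2}=0, p_{-1}=1, q_{-2}=1, q_{-1}=0), until the denominator exceeds 25:
  i=0: a_0=6, p_0 = 6*1 + 0 = 6, q_0 = 6*0 + 1 = 1.
  i=1: a_1=2, p_1 = 2*6 + 1 = 13, q_1 = 2*1 + 0 = 2.
  i=2: a_2=17, p_2 = 17*13 + 6 = 227, q_2 = 17*2 + 1 = 35.
q_2 = 35 > 25, so the last convergent with denominator <= 25 is p_1/q_1 = 13/2.
The closest fraction with denominator <= 25 is either p_1/q_1 or the intermediate fraction (k*p_1 + p_0)/(k*q_1 + q_0) with the largest k >= 1 whose denominator stays <= 25; these approach x as k grows, and every other convergent or intermediate fraction in range is farther away.
Largest k: floor((25 - q_0)/q_1) = floor((25 - 1)/2) = 12.
That gives (12*13 + 6)/(12*2 + 1) = 162/25.
Compare the errors: |x - 13/2| = |1375*2 - 13*212|/(212*2) = 6/424, and |x - 162/25| = |1375*25 - 162*212|/(212*25) = 31/5300.
Cross-multiplying, 31*424 = 13144 < 31800 = 6*5300, so 31/5300 is smaller: the intermediate fraction 162/25 is closer to x than 13/2.

162/25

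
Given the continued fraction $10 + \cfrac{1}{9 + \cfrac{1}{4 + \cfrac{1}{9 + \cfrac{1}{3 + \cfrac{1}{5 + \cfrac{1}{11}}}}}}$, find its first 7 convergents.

10/1, 91/9, 374/37, 3457/342, 10745/1063, 57182/5657, 639747/63290

Using the convergent recurrence p_i = a_i*p_{i-1} + p_{i-2}, q_i = a_i*q_{i-1} + q_{i-2} with p_{-2}=0, p_{-1}=1, q_{-2}=1, q_{-1}=0:
  i=0: a_0=10, p_0 = 10*1 + 0 = 10, q_0 = 10*0 + 1 = 1.
  i=1: a_1=9, p_1 = 9*10 + 1 = 91, q_1 = 9*1 + 0 = 9.
  i=2: a_2=4, p_2 = 4*91 + 10 = 374, q_2 = 4*9 + 1 = 37.
  i=3: a_3=9, p_3 = 9*374 + 91 = 3457, q_3 = 9*37 + 9 = 342.
  i=4: a_4=3, p_4 = 3*3457 + 374 = 10745, q_4 = 3*342 + 37 = 1063.
  i=5: a_5=5, p_5 = 5*10745 + 3457 = 57182, q_5 = 5*1063 + 342 = 5657.
  i=6: a_6=11, p_6 = 11*57182 + 10745 = 639747, q_6 = 11*5657 + 1063 = 63290.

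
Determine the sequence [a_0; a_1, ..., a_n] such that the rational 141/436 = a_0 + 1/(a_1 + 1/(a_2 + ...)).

[0; 3, 10, 1, 5, 2]

Run the Euclidean algorithm on 141 and 436; the successive quotients are the partial quotients a_0, a_1, ... (each step inverts the fractional part left over by the previous one):
  141 = 0*436 + 141, so a_0 = 0.
  436 = 3*141 + 13, so a_1 = 3.
  141 = 10*13 + 11, so a_2 = 10.
  13 = 1*11 + 2, so a_3 = 1.
  11 = 5*2 + 1, so a_4 = 5.
  2 = 2*1 + 0, so a_5 = 2.
The remainder reaches 0 after 6 divisions, so the expansion has 6 partial quotients, read off in order.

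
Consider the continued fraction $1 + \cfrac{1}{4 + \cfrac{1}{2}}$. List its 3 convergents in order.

1/1, 5/4, 11/9

Using the convergent recurrence p_i = a_i*p_{i-1} + p_{i-2}, q_i = a_i*q_{i-1} + q_{i-2} with p_{-2}=0, p_{-1}=1, q_{-2}=1, q_{-1}=0:
  i=0: a_0=1, p_0 = 1*1 + 0 = 1, q_0 = 1*0 + 1 = 1.
  i=1: a_1=4, p_1 = 4*1 + 1 = 5, q_1 = 4*1 + 0 = 4.
  i=2: a_2=2, p_2 = 2*5 + 1 = 11, q_2 = 2*4 + 1 = 9.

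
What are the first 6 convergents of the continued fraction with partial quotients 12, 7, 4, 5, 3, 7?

12/1, 85/7, 352/29, 1845/152, 5887/485, 43054/3547

Using the convergent recurrence p_i = a_i*p_{i-1} + p_{i-2}, q_i = a_i*q_{i-1} + q_{i-2} with p_{-2}=0, p_{-1}=1, q_{-2}=1, q_{-1}=0:
  i=0: a_0=12, p_0 = 12*1 + 0 = 12, q_0 = 12*0 + 1 = 1.
  i=1: a_1=7, p_1 = 7*12 + 1 = 85, q_1 = 7*1 + 0 = 7.
  i=2: a_2=4, p_2 = 4*85 + 12 = 352, q_2 = 4*7 + 1 = 29.
  i=3: a_3=5, p_3 = 5*352 + 85 = 1845, q_3 = 5*29 + 7 = 152.
  i=4: a_4=3, p_4 = 3*1845 + 352 = 5887, q_4 = 3*152 + 29 = 485.
  i=5: a_5=7, p_5 = 7*5887 + 1845 = 43054, q_5 = 7*485 + 152 = 3547.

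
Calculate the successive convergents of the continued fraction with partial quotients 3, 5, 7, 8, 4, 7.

3/1, 16/5, 115/36, 936/293, 3859/1208, 27949/8749

Using the convergent recurrence p_i = a_i*p_{i-1} + p_{i-2}, q_i = a_i*q_{i-1} + q_{i-2} with p_{-2}=0, p_{-1}=1, q_{-2}=1, q_{-1}=0:
  i=0: a_0=3, p_0 = 3*1 + 0 = 3, q_0 = 3*0 + 1 = 1.
  i=1: a_1=5, p_1 = 5*3 + 1 = 16, q_1 = 5*1 + 0 = 5.
  i=2: a_2=7, p_2 = 7*16 + 3 = 115, q_2 = 7*5 + 1 = 36.
  i=3: a_3=8, p_3 = 8*115 + 16 = 936, q_3 = 8*36 + 5 = 293.
  i=4: a_4=4, p_4 = 4*936 + 115 = 3859, q_4 = 4*293 + 36 = 1208.
  i=5: a_5=7, p_5 = 7*3859 + 936 = 27949, q_5 = 7*1208 + 293 = 8749.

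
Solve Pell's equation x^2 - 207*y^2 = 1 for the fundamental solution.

First expand sqrt(207) as a continued fraction. With x_i = (sqrt(207) + m_i)/d_i and (m_0, d_0) = (0, 1): a_0 = floor(sqrt(207)) = 14, since 14^2 = 196 <= 207 < 225 = 15^2.
Iterate m_{i+1} = d_i*a_i - m_i, d_{i+1} = (207 - m_{i+1}^2)/d_i, a_{i+1} = floor((a_0 + m_{i+1})/d_{i+1}):
  m_1 = 1*14 - 0 = 14, d_1 = (207 - 14^2)/1 = 11/1 = 11, a_1 = floor((14 + 14)/11) = 2.
  m_2 = 11*2 - 14 = 8, d_2 = (207 - 8^2)/11 = 143/11 = 13, a_2 = floor((14 + 8)/13) = 1.
  m_3 = 13*1 - 8 = 5, d_3 = (207 - 5^2)/13 = 182/13 = 14, a_3 = floor((14 + 5)/14) = 1.
  m_4 = 14*1 - 5 = 9, d_4 = (207 - 9^2)/14 = 126/14 = 9, a_4 = floor((14 + 9)/9) = 2.
  m_5 = 9*2 - 9 = 9, d_5 = (207 - 9^2)/9 = 126/9 = 14, a_5 = floor((14 + 9)/14) = 1.
  m_6 = 14*1 - 9 = 5, d_6 = (207 - 5^2)/14 = 182/14 = 13, a_6 = floor((14 + 5)/13) = 1.
  m_7 = 13*1 - 5 = 8, d_7 = (207 - 8^2)/13 = 143/13 = 11, a_7 = floor((14 + 8)/11) = 2.
  m_8 = 11*2 - 8 = 14, d_8 = (207 - 14^2)/11 = 11/11 = 1, a_8 = floor((14 + 14)/1) = 28.
  m_9 = 1*28 - 14 = 14, d_9 = (207 - 14^2)/1 = 11/1 = 11: (m_9, d_9) = (m_1, d_1) = (14, 11), so from here the quotients repeat a_1, ..., a_8; the period length is 8.
So sqrt(207) = [14; (2, 1, 1, 2, 1, 1, 2, 28)] with period length k = 8.
k is even, so the fundamental solution of x^2 - 207y^2 = 1 is (p_{k-1}, q_{k-1}) = (p_7, q_7); compute convergents through index 7.
Convergents (p_i = a_i*p_{i-1} + p_{i-2}, q_i = a_i*q_{i-1} + q_{i-2} with p_{-2}=0, p_{-1}=1, q_{-2}=1, q_{-1}=0):
  i=0: a_0=14, p_0 = 14*1 + 0 = 14, q_0 = 14*0 + 1 = 1.
  i=1: a_1=2, p_1 = 2*14 + 1 = 29, q_1 = 2*1 + 0 = 2.
  i=2: a_2=1, p_2 = 1*29 + 14 = 43, q_2 = 1*2 + 1 = 3.
  i=3: a_3=1, p_3 = 1*43 + 29 = 72, q_3 = 1*3 + 2 = 5.
  i=4: a_4=2, p_4 = 2*72 + 43 = 187, q_4 = 2*5 + 3 = 13.
  i=5: a_5=1, p_5 = 1*187 + 72 = 259, q_5 = 1*13 + 5 = 18.
  i=6: a_6=1, p_6 = 1*259 + 187 = 446, q_6 = 1*18 + 13 = 31.
  i=7: a_7=2, p_7 = 2*446 + 259 = 1151, q_7 = 2*31 + 18 = 80.
Check: 1151^2 - 207*80^2 = 1324801 - 1324800 = 1, so (x, y) = (1151, 80) solves the equation, and by the theorem it is the least positive solution.

(x, y) = (1151, 80)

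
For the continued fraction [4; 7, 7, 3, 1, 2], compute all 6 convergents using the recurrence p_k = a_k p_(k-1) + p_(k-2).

4/1, 29/7, 207/50, 650/157, 857/207, 2364/571

Using the convergent recurrence p_i = a_i*p_{i-1} + p_{i-2}, q_i = a_i*q_{i-1} + q_{i-2} with p_{-2}=0, p_{-1}=1, q_{-2}=1, q_{-1}=0:
  i=0: a_0=4, p_0 = 4*1 + 0 = 4, q_0 = 4*0 + 1 = 1.
  i=1: a_1=7, p_1 = 7*4 + 1 = 29, q_1 = 7*1 + 0 = 7.
  i=2: a_2=7, p_2 = 7*29 + 4 = 207, q_2 = 7*7 + 1 = 50.
  i=3: a_3=3, p_3 = 3*207 + 29 = 650, q_3 = 3*50 + 7 = 157.
  i=4: a_4=1, p_4 = 1*650 + 207 = 857, q_4 = 1*157 + 50 = 207.
  i=5: a_5=2, p_5 = 2*857 + 650 = 2364, q_5 = 2*207 + 157 = 571.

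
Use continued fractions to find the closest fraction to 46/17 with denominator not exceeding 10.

Expand x = 46/17 as a continued fraction with the Euclidean algorithm:
  46 = 2*17 + 12, so a_0 = 2.
  17 = 1*12 + 5, so a_1 = 1.
  12 = 2*5 + 2, so a_2 = 2.
  5 = 2*2 + 1, so a_3 = 2.
  2 = 2*1 + 0, so a_4 = 2.
so x = [2; 1, 2, 2, 2].
Convergents (p_i = a_i*p_{i-1} + p_{i-2}, q_i = a_i*q_{i-1} + q_{i-2} with p_{-2}=0, p_{-1}=1, q_{-2}=1, q_{-1}=0), until the denominator exceeds 10:
  i=0: a_0=2, p_0 = 2*1 + 0 = 2, q_0 = 2*0 + 1 = 1.
  i=1: a_1=1, p_1 = 1*2 + 1 = 3, q_1 = 1*1 + 0 = 1.
  i=2: a_2=2, p_2 = 2*3 + 2 = 8, q_2 = 2*1 + 1 = 3.
  i=3: a_3=2, p_3 = 2*8 + 3 = 19, q_3 = 2*3 + 1 = 7.
  i=4: a_4=2, p_4 = 2*19 + 8 = 46, q_4 = 2*7 + 3 = 17.
q_4 = 17 > 10, so the last convergent with denominator <= 10 is p_3/q_3 = 19/7.
The closest fraction with denominator <= 10 is either p_3/q_3 or the intermediate fraction (k*p_3 + p_2)/(k*q_3 + q_2) with the largest k >= 1 whose denominator stays <= 10; these approach x as k grows, and every other convergent or intermediate fraction in range is farther away.
Largest k: floor((10 - q_2)/q_3) = floor((10 - 3)/7) = 1.
That gives (1*19 + 8)/(1*7 + 3) = 27/10.
Compare the errors: |x - 19/7| = |46*7 - 19*17|/(17*7) = 1/119, and |x - 27/10| = |46*10 - 27*17|/(17*10) = 1/170.
Cross-multiplying, 1*119 = 119 < 170 = 1*170, so 1/170 is smaller: the intermediate fraction 27/10 is closer to x than 19/7.

27/10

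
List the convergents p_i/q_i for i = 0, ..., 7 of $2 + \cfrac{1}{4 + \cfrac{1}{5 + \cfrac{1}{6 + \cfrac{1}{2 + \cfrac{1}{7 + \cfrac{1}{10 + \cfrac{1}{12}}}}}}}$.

2/1, 9/4, 47/21, 291/130, 629/281, 4694/2097, 47569/21251, 575522/257109

Using the convergent recurrence p_i = a_i*p_{i-1} + p_{i-2}, q_i = a_i*q_{i-1} + q_{i-2} with p_{-2}=0, p_{-1}=1, q_{-2}=1, q_{-1}=0:
  i=0: a_0=2, p_0 = 2*1 + 0 = 2, q_0 = 2*0 + 1 = 1.
  i=1: a_1=4, p_1 = 4*2 + 1 = 9, q_1 = 4*1 + 0 = 4.
  i=2: a_2=5, p_2 = 5*9 + 2 = 47, q_2 = 5*4 + 1 = 21.
  i=3: a_3=6, p_3 = 6*47 + 9 = 291, q_3 = 6*21 + 4 = 130.
  i=4: a_4=2, p_4 = 2*291 + 47 = 629, q_4 = 2*130 + 21 = 281.
  i=5: a_5=7, p_5 = 7*629 + 291 = 4694, q_5 = 7*281 + 130 = 2097.
  i=6: a_6=10, p_6 = 10*4694 + 629 = 47569, q_6 = 10*2097 + 281 = 21251.
  i=7: a_7=12, p_7 = 12*47569 + 4694 = 575522, q_7 = 12*21251 + 2097 = 257109.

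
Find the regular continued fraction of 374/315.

[1; 5, 2, 1, 19]

Run the Euclidean algorithm on 374 and 315; the successive quotients are the partial quotients a_0, a_1, ... (each step inverts the fractional part left over by the previous one):
  374 = 1*315 + 59, so a_0 = 1.
  315 = 5*59 + 20, so a_1 = 5.
  59 = 2*20 + 19, so a_2 = 2.
  20 = 1*19 + 1, so a_3 = 1.
  19 = 19*1 + 0, so a_4 = 19.
The remainder reaches 0 after 5 divisions, so the expansion has 5 partial quotients, read off in order.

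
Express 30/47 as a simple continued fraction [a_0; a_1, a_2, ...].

[0; 1, 1, 1, 3, 4]

Run the Euclidean algorithm on 30 and 47; the successive quotients are the partial quotients a_0, a_1, ... (each step inverts the fractional part left over by the previous one):
  30 = 0*47 + 30, so a_0 = 0.
  47 = 1*30 + 17, so a_1 = 1.
  30 = 1*17 + 13, so a_2 = 1.
  17 = 1*13 + 4, so a_3 = 1.
  13 = 3*4 + 1, so a_4 = 3.
  4 = 4*1 + 0, so a_5 = 4.
The remainder reaches 0 after 6 divisions, so the expansion has 6 partial quotients, read off in order.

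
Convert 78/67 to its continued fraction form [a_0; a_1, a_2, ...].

Run the Euclidean algorithm on 78 and 67; the successive quotients are the partial quotients a_0, a_1, ... (each step inverts the fractional part left over by the previous one):
  78 = 1*67 + 11, so a_0 = 1.
  67 = 6*11 + 1, so a_1 = 6.
  11 = 11*1 + 0, so a_2 = 11.
The remainder reaches 0 after 3 divisions, so the expansion has 3 partial quotients, read off in order.

[1; 6, 11]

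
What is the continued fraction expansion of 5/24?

Run the Euclidean algorithm on 5 and 24; the successive quotients are the partial quotients a_0, a_1, ... (each step inverts the fractional part left over by the previous one):
  5 = 0*24 + 5, so a_0 = 0.
  24 = 4*5 + 4, so a_1 = 4.
  5 = 1*4 + 1, so a_2 = 1.
  4 = 4*1 + 0, so a_3 = 4.
The remainder reaches 0 after 4 divisions, so the expansion has 4 partial quotients, read off in order.

[0; 4, 1, 4]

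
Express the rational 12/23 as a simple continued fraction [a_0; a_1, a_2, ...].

[0; 1, 1, 11]

Run the Euclidean algorithm on 12 and 23; the successive quotients are the partial quotients a_0, a_1, ... (each step inverts the fractional part left over by the previous one):
  12 = 0*23 + 12, so a_0 = 0.
  23 = 1*12 + 11, so a_1 = 1.
  12 = 1*11 + 1, so a_2 = 1.
  11 = 11*1 + 0, so a_3 = 11.
The remainder reaches 0 after 4 divisions, so the expansion has 4 partial quotients, read off in order.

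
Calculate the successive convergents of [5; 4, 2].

Using the convergent recurrence p_i = a_i*p_{i-1} + p_{i-2}, q_i = a_i*q_{i-1} + q_{i-2} with p_{-2}=0, p_{-1}=1, q_{-2}=1, q_{-1}=0:
  i=0: a_0=5, p_0 = 5*1 + 0 = 5, q_0 = 5*0 + 1 = 1.
  i=1: a_1=4, p_1 = 4*5 + 1 = 21, q_1 = 4*1 + 0 = 4.
  i=2: a_2=2, p_2 = 2*21 + 5 = 47, q_2 = 2*4 + 1 = 9.

5/1, 21/4, 47/9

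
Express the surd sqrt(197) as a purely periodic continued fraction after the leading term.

Write x_i = (sqrt(197) + m_i)/d_i with (m_0, d_0) = (0, 1). a_0 = floor(sqrt(197)) = 14, since 14^2 = 196 <= 197 < 225 = 15^2.
Iterate m_{i+1} = d_i*a_i - m_i, d_{i+1} = (197 - m_{i+1}^2)/d_i, a_{i+1} = floor((a_0 + m_{i+1})/d_{i+1}):
  m_1 = 1*14 - 0 = 14, d_1 = (197 - 14^2)/1 = 1/1 = 1, a_1 = floor((14 + 14)/1) = 28.
  m_2 = 1*28 - 14 = 14, d_2 = (197 - 14^2)/1 = 1/1 = 1: (m_2, d_2) = (m_1, d_1) = (14, 1), so from here the quotient a_1 repeats; the period length is 1.
Hence the expansion of sqrt(197) is a_0 = 14 followed by the repeating block 28 (period 1).

[14; (28)]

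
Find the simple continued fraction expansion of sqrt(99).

[9; (1, 18)]

Write x_i = (sqrt(99) + m_i)/d_i with (m_0, d_0) = (0, 1). a_0 = floor(sqrt(99)) = 9, since 9^2 = 81 <= 99 < 100 = 10^2.
Iterate m_{i+1} = d_i*a_i - m_i, d_{i+1} = (99 - m_{i+1}^2)/d_i, a_{i+1} = floor((a_0 + m_{i+1})/d_{i+1}):
  m_1 = 1*9 - 0 = 9, d_1 = (99 - 9^2)/1 = 18/1 = 18, a_1 = floor((9 + 9)/18) = 1.
  m_2 = 18*1 - 9 = 9, d_2 = (99 - 9^2)/18 = 18/18 = 1, a_2 = floor((9 + 9)/1) = 18.
  m_3 = 1*18 - 9 = 9, d_3 = (99 - 9^2)/1 = 18/1 = 18: (m_3, d_3) = (m_1, d_1) = (9, 18), so from here the quotients repeat a_1, a_2; the period length is 2.
Hence the expansion of sqrt(99) is a_0 = 9 followed by the repeating block 1, 18 (period 2).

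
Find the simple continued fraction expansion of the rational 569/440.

[1; 3, 2, 2, 3, 3, 2]

Run the Euclidean algorithm on 569 and 440; the successive quotients are the partial quotients a_0, a_1, ... (each step inverts the fractional part left over by the previous one):
  569 = 1*440 + 129, so a_0 = 1.
  440 = 3*129 + 53, so a_1 = 3.
  129 = 2*53 + 23, so a_2 = 2.
  53 = 2*23 + 7, so a_3 = 2.
  23 = 3*7 + 2, so a_4 = 3.
  7 = 3*2 + 1, so a_5 = 3.
  2 = 2*1 + 0, so a_6 = 2.
The remainder reaches 0 after 7 divisions, so the expansion has 7 partial quotients, read off in order.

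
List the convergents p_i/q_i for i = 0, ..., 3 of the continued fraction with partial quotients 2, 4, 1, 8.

Using the convergent recurrence p_i = a_i*p_{i-1} + p_{i-2}, q_i = a_i*q_{i-1} + q_{i-2} with p_{-2}=0, p_{-1}=1, q_{-2}=1, q_{-1}=0:
  i=0: a_0=2, p_0 = 2*1 + 0 = 2, q_0 = 2*0 + 1 = 1.
  i=1: a_1=4, p_1 = 4*2 + 1 = 9, q_1 = 4*1 + 0 = 4.
  i=2: a_2=1, p_2 = 1*9 + 2 = 11, q_2 = 1*4 + 1 = 5.
  i=3: a_3=8, p_3 = 8*11 + 9 = 97, q_3 = 8*5 + 4 = 44.

2/1, 9/4, 11/5, 97/44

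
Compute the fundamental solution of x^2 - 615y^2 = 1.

(x, y) = (124, 5)

First expand sqrt(615) as a continued fraction. With x_i = (sqrt(615) + m_i)/d_i and (m_0, d_0) = (0, 1): a_0 = floor(sqrt(615)) = 24, since 24^2 = 576 <= 615 < 625 = 25^2.
Iterate m_{i+1} = d_i*a_i - m_i, d_{i+1} = (615 - m_{i+1}^2)/d_i, a_{i+1} = floor((a_0 + m_{i+1})/d_{i+1}):
  m_1 = 1*24 - 0 = 24, d_1 = (615 - 24^2)/1 = 39/1 = 39, a_1 = floor((24 + 24)/39) = 1.
  m_2 = 39*1 - 24 = 15, d_2 = (615 - 15^2)/39 = 390/39 = 10, a_2 = floor((24 + 15)/10) = 3.
  m_3 = 10*3 - 15 = 15, d_3 = (615 - 15^2)/10 = 390/10 = 39, a_3 = floor((24 + 15)/39) = 1.
  m_4 = 39*1 - 15 = 24, d_4 = (615 - 24^2)/39 = 39/39 = 1, a_4 = floor((24 + 24)/1) = 48.
  m_5 = 1*48 - 24 = 24, d_5 = (615 - 24^2)/1 = 39/1 = 39: (m_5, d_5) = (m_1, d_1) = (24, 39), so from here the quotients repeat a_1, ..., a_4; the period length is 4.
So sqrt(615) = [24; (1, 3, 1, 48)] with period length k = 4.
k is even, so the fundamental solution of x^2 - 615y^2 = 1 is (p_{k-1}, q_{k-1}) = (p_3, q_3); compute convergents through index 3.
Convergents (p_i = a_i*p_{i-1} + p_{i-2}, q_i = a_i*q_{i-1} + q_{i-2} with p_{-2}=0, p_{-1}=1, q_{-2}=1, q_{-1}=0):
  i=0: a_0=24, p_0 = 24*1 + 0 = 24, q_0 = 24*0 + 1 = 1.
  i=1: a_1=1, p_1 = 1*24 + 1 = 25, q_1 = 1*1 + 0 = 1.
  i=2: a_2=3, p_2 = 3*25 + 24 = 99, q_2 = 3*1 + 1 = 4.
  i=3: a_3=1, p_3 = 1*99 + 25 = 124, q_3 = 1*4 + 1 = 5.
Check: 124^2 - 615*5^2 = 15376 - 15375 = 1, so (x, y) = (124, 5) solves the equation, and by the theorem it is the least positive solution.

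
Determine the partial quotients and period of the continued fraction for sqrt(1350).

[36; (1, 2, 1, 7, 2, 2, 2, 7, 1, 2, 1, 72)]

Write x_i = (sqrt(1350) + m_i)/d_i with (m_0, d_0) = (0, 1). a_0 = floor(sqrt(1350)) = 36, since 36^2 = 1296 <= 1350 < 1369 = 37^2.
Iterate m_{i+1} = d_i*a_i - m_i, d_{i+1} = (1350 - m_{i+1}^2)/d_i, a_{i+1} = floor((a_0 + m_{i+1})/d_{i+1}):
  m_1 = 1*36 - 0 = 36, d_1 = (1350 - 36^2)/1 = 54/1 = 54, a_1 = floor((36 + 36)/54) = 1.
  m_2 = 54*1 - 36 = 18, d_2 = (1350 - 18^2)/54 = 1026/54 = 19, a_2 = floor((36 + 18)/19) = 2.
  m_3 = 19*2 - 18 = 20, d_3 = (1350 - 20^2)/19 = 950/19 = 50, a_3 = floor((36 + 20)/50) = 1.
  m_4 = 50*1 - 20 = 30, d_4 = (1350 - 30^2)/50 = 450/50 = 9, a_4 = floor((36 + 30)/9) = 7.
  m_5 = 9*7 - 30 = 33, d_5 = (1350 - 33^2)/9 = 261/9 = 29, a_5 = floor((36 + 33)/29) = 2.
  m_6 = 29*2 - 33 = 25, d_6 = (1350 - 25^2)/29 = 725/29 = 25, a_6 = floor((36 + 25)/25) = 2.
  m_7 = 25*2 - 25 = 25, d_7 = (1350 - 25^2)/25 = 725/25 = 29, a_7 = floor((36 + 25)/29) = 2.
  m_8 = 29*2 - 25 = 33, d_8 = (1350 - 33^2)/29 = 261/29 = 9, a_8 = floor((36 + 33)/9) = 7.
  m_9 = 9*7 - 33 = 30, d_9 = (1350 - 30^2)/9 = 450/9 = 50, a_9 = floor((36 + 30)/50) = 1.
  m_10 = 50*1 - 30 = 20, d_10 = (1350 - 20^2)/50 = 950/50 = 19, a_10 = floor((36 + 20)/19) = 2.
  m_11 = 19*2 - 20 = 18, d_11 = (1350 - 18^2)/19 = 1026/19 = 54, a_11 = floor((36 + 18)/54) = 1.
  m_12 = 54*1 - 18 = 36, d_12 = (1350 - 36^2)/54 = 54/54 = 1, a_12 = floor((36 + 36)/1) = 72.
  m_13 = 1*72 - 36 = 36, d_13 = (1350 - 36^2)/1 = 54/1 = 54: (m_13, d_13) = (m_1, d_1) = (36, 54), so from here the quotients repeat a_1, ..., a_12; the period length is 12.
Hence the expansion of sqrt(1350) is a_0 = 36 followed by the repeating block 1, 2, 1, 7, 2, 2, 2, 7, 1, 2, 1, 72 (period 12).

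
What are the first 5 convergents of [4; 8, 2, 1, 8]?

Using the convergent recurrence p_i = a_i*p_{i-1} + p_{i-2}, q_i = a_i*q_{i-1} + q_{i-2} with p_{-2}=0, p_{-1}=1, q_{-2}=1, q_{-1}=0:
  i=0: a_0=4, p_0 = 4*1 + 0 = 4, q_0 = 4*0 + 1 = 1.
  i=1: a_1=8, p_1 = 8*4 + 1 = 33, q_1 = 8*1 + 0 = 8.
  i=2: a_2=2, p_2 = 2*33 + 4 = 70, q_2 = 2*8 + 1 = 17.
  i=3: a_3=1, p_3 = 1*70 + 33 = 103, q_3 = 1*17 + 8 = 25.
  i=4: a_4=8, p_4 = 8*103 + 70 = 894, q_4 = 8*25 + 17 = 217.

4/1, 33/8, 70/17, 103/25, 894/217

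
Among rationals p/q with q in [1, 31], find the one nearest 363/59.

Expand x = 363/59 as a continued fraction with the Euclidean algorithm:
  363 = 6*59 + 9, so a_0 = 6.
  59 = 6*9 + 5, so a_1 = 6.
  9 = 1*5 + 4, so a_2 = 1.
  5 = 1*4 + 1, so a_3 = 1.
  4 = 4*1 + 0, so a_4 = 4.
so x = [6; 6, 1, 1, 4].
Convergents (p_i = a_i*p_{i-1} + p_{i-2}, q_i = a_i*q_{i-1} + q_{i-2} with p_{-2}=0, p_{-1}=1, q_{-2}=1, q_{-1}=0), until the denominator exceeds 31:
  i=0: a_0=6, p_0 = 6*1 + 0 = 6, q_0 = 6*0 + 1 = 1.
  i=1: a_1=6, p_1 = 6*6 + 1 = 37, q_1 = 6*1 + 0 = 6.
  i=2: a_2=1, p_2 = 1*37 + 6 = 43, q_2 = 1*6 + 1 = 7.
  i=3: a_3=1, p_3 = 1*43 + 37 = 80, q_3 = 1*7 + 6 = 13.
  i=4: a_4=4, p_4 = 4*80 + 43 = 363, q_4 = 4*13 + 7 = 59.
q_4 = 59 > 31, so the last convergent with denominator <= 31 is p_3/q_3 = 80/13.
The closest fraction with denominator <= 31 is either p_3/q_3 or the intermediate fraction (k*p_3 + p_2)/(k*q_3 + q_2) with the largest k >= 1 whose denominator stays <= 31; these approach x as k grows, and every other convergent or intermediate fraction in range is farther away.
Largest k: floor((31 - q_2)/q_3) = floor((31 - 7)/13) = 1.
That gives (1*80 + 43)/(1*13 + 7) = 123/20.
Compare the errors: |x - 80/13| = |363*13 - 80*59|/(59*13) = 1/767, and |x - 123/20| = |363*20 - 123*59|/(59*20) = 3/1180.
Cross-multiplying, 1*1180 = 1180 < 2301 = 3*767, so 1/767 is smaller: the convergent 80/13 is closer to x than 123/20.

80/13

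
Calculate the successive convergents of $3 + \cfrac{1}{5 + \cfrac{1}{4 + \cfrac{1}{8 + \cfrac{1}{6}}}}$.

Using the convergent recurrence p_i = a_i*p_{i-1} + p_{i-2}, q_i = a_i*q_{i-1} + q_{i-2} with p_{-2}=0, p_{-1}=1, q_{-2}=1, q_{-1}=0:
  i=0: a_0=3, p_0 = 3*1 + 0 = 3, q_0 = 3*0 + 1 = 1.
  i=1: a_1=5, p_1 = 5*3 + 1 = 16, q_1 = 5*1 + 0 = 5.
  i=2: a_2=4, p_2 = 4*16 + 3 = 67, q_2 = 4*5 + 1 = 21.
  i=3: a_3=8, p_3 = 8*67 + 16 = 552, q_3 = 8*21 + 5 = 173.
  i=4: a_4=6, p_4 = 6*552 + 67 = 3379, q_4 = 6*173 + 21 = 1059.

3/1, 16/5, 67/21, 552/173, 3379/1059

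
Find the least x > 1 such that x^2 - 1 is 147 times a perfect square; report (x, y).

(x, y) = (97, 8)

First expand sqrt(147) as a continued fraction. With x_i = (sqrt(147) + m_i)/d_i and (m_0, d_0) = (0, 1): a_0 = floor(sqrt(147)) = 12, since 12^2 = 144 <= 147 < 169 = 13^2.
Iterate m_{i+1} = d_i*a_i - m_i, d_{i+1} = (147 - m_{i+1}^2)/d_i, a_{i+1} = floor((a_0 + m_{i+1})/d_{i+1}):
  m_1 = 1*12 - 0 = 12, d_1 = (147 - 12^2)/1 = 3/1 = 3, a_1 = floor((12 + 12)/3) = 8.
  m_2 = 3*8 - 12 = 12, d_2 = (147 - 12^2)/3 = 3/3 = 1, a_2 = floor((12 + 12)/1) = 24.
  m_3 = 1*24 - 12 = 12, d_3 = (147 - 12^2)/1 = 3/1 = 3: (m_3, d_3) = (m_1, d_1) = (12, 3), so from here the quotients repeat a_1, a_2; the period length is 2.
So sqrt(147) = [12; (8, 24)] with period length k = 2.
k is even, so the fundamental solution of x^2 - 147y^2 = 1 is (p_{k-1}, q_{k-1}) = (p_1, q_1); compute convergents through index 1.
Convergents (p_i = a_i*p_{i-1} + p_{i-2}, q_i = a_i*q_{i-1} + q_{i-2} with p_{-2}=0, p_{-1}=1, q_{-2}=1, q_{-1}=0):
  i=0: a_0=12, p_0 = 12*1 + 0 = 12, q_0 = 12*0 + 1 = 1.
  i=1: a_1=8, p_1 = 8*12 + 1 = 97, q_1 = 8*1 + 0 = 8.
Check: 97^2 - 147*8^2 = 9409 - 9408 = 1, so (x, y) = (97, 8) solves the equation, and by the theorem it is the least positive solution.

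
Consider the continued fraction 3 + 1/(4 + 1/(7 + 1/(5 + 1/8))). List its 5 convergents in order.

Using the convergent recurrence p_i = a_i*p_{i-1} + p_{i-2}, q_i = a_i*q_{i-1} + q_{i-2} with p_{-2}=0, p_{-1}=1, q_{-2}=1, q_{-1}=0:
  i=0: a_0=3, p_0 = 3*1 + 0 = 3, q_0 = 3*0 + 1 = 1.
  i=1: a_1=4, p_1 = 4*3 + 1 = 13, q_1 = 4*1 + 0 = 4.
  i=2: a_2=7, p_2 = 7*13 + 3 = 94, q_2 = 7*4 + 1 = 29.
  i=3: a_3=5, p_3 = 5*94 + 13 = 483, q_3 = 5*29 + 4 = 149.
  i=4: a_4=8, p_4 = 8*483 + 94 = 3958, q_4 = 8*149 + 29 = 1221.

3/1, 13/4, 94/29, 483/149, 3958/1221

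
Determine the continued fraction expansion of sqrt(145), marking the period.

Write x_i = (sqrt(145) + m_i)/d_i with (m_0, d_0) = (0, 1). a_0 = floor(sqrt(145)) = 12, since 12^2 = 144 <= 145 < 169 = 13^2.
Iterate m_{i+1} = d_i*a_i - m_i, d_{i+1} = (145 - m_{i+1}^2)/d_i, a_{i+1} = floor((a_0 + m_{i+1})/d_{i+1}):
  m_1 = 1*12 - 0 = 12, d_1 = (145 - 12^2)/1 = 1/1 = 1, a_1 = floor((12 + 12)/1) = 24.
  m_2 = 1*24 - 12 = 12, d_2 = (145 - 12^2)/1 = 1/1 = 1: (m_2, d_2) = (m_1, d_1) = (12, 1), so from here the quotient a_1 repeats; the period length is 1.
Hence the expansion of sqrt(145) is a_0 = 12 followed by the repeating block 24 (period 1).

[12; (24)]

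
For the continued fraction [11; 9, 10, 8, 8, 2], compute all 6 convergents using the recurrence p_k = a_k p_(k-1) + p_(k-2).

11/1, 100/9, 1011/91, 8188/737, 66515/5987, 141218/12711

Using the convergent recurrence p_i = a_i*p_{i-1} + p_{i-2}, q_i = a_i*q_{i-1} + q_{i-2} with p_{-2}=0, p_{-1}=1, q_{-2}=1, q_{-1}=0:
  i=0: a_0=11, p_0 = 11*1 + 0 = 11, q_0 = 11*0 + 1 = 1.
  i=1: a_1=9, p_1 = 9*11 + 1 = 100, q_1 = 9*1 + 0 = 9.
  i=2: a_2=10, p_2 = 10*100 + 11 = 1011, q_2 = 10*9 + 1 = 91.
  i=3: a_3=8, p_3 = 8*1011 + 100 = 8188, q_3 = 8*91 + 9 = 737.
  i=4: a_4=8, p_4 = 8*8188 + 1011 = 66515, q_4 = 8*737 + 91 = 5987.
  i=5: a_5=2, p_5 = 2*66515 + 8188 = 141218, q_5 = 2*5987 + 737 = 12711.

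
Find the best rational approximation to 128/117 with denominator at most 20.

Expand x = 128/117 as a continued fraction with the Euclidean algorithm:
  128 = 1*117 + 11, so a_0 = 1.
  117 = 10*11 + 7, so a_1 = 10.
  11 = 1*7 + 4, so a_2 = 1.
  7 = 1*4 + 3, so a_3 = 1.
  4 = 1*3 + 1, so a_4 = 1.
  3 = 3*1 + 0, so a_5 = 3.
so x = [1; 10, 1, 1, 1, 3].
Convergents (p_i = a_i*p_{i-1} + p_{i-2}, q_i = a_i*q_{i-1} + q_{i-2} with p_{-2}=0, p_{-1}=1, q_{-2}=1, q_{-1}=0), until the denominator exceeds 20:
  i=0: a_0=1, p_0 = 1*1 + 0 = 1, q_0 = 1*0 + 1 = 1.
  i=1: a_1=10, p_1 = 10*1 + 1 = 11, q_1 = 10*1 + 0 = 10.
  i=2: a_2=1, p_2 = 1*11 + 1 = 12, q_2 = 1*10 + 1 = 11.
  i=3: a_3=1, p_3 = 1*12 + 11 = 23, q_3 = 1*11 + 10 = 21.
q_3 = 21 > 20, so the last convergent with denominator <= 20 is p_2/q_2 = 12/11.
The closest fraction with denominator <= 20 is either p_2/q_2 or the intermediate fraction (k*p_2 + p_1)/(k*q_2 + q_1) with the largest k >= 1 whose denominator stays <= 20; these approach x as k grows, and every other convergent or intermediate fraction in range is farther away.
Largest k: floor((20 - q_1)/q_2) = floor((20 - 10)/11) = 0.
Since k = 0, no intermediate fraction beyond p_2/q_2 has denominator <= 20, so the convergent 12/11 is the closest (its error is |128*11 - 12*117|/(117*11) = 4/1287).

12/11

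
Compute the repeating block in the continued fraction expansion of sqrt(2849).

Write x_i = (sqrt(2849) + m_i)/d_i with (m_0, d_0) = (0, 1). a_0 = floor(sqrt(2849)) = 53, since 53^2 = 2809 <= 2849 < 2916 = 54^2.
Iterate m_{i+1} = d_i*a_i - m_i, d_{i+1} = (2849 - m_{i+1}^2)/d_i, a_{i+1} = floor((a_0 + m_{i+1})/d_{i+1}):
  m_1 = 1*53 - 0 = 53, d_1 = (2849 - 53^2)/1 = 40/1 = 40, a_1 = floor((53 + 53)/40) = 2.
  m_2 = 40*2 - 53 = 27, d_2 = (2849 - 27^2)/40 = 2120/40 = 53, a_2 = floor((53 + 27)/53) = 1.
  m_3 = 53*1 - 27 = 26, d_3 = (2849 - 26^2)/53 = 2173/53 = 41, a_3 = floor((53 + 26)/41) = 1.
  m_4 = 41*1 - 26 = 15, d_4 = (2849 - 15^2)/41 = 2624/41 = 64, a_4 = floor((53 + 15)/64) = 1.
  m_5 = 64*1 - 15 = 49, d_5 = (2849 - 49^2)/64 = 448/64 = 7, a_5 = floor((53 + 49)/7) = 14.
  m_6 = 7*14 - 49 = 49, d_6 = (2849 - 49^2)/7 = 448/7 = 64, a_6 = floor((53 + 49)/64) = 1.
  m_7 = 64*1 - 49 = 15, d_7 = (2849 - 15^2)/64 = 2624/64 = 41, a_7 = floor((53 + 15)/41) = 1.
  m_8 = 41*1 - 15 = 26, d_8 = (2849 - 26^2)/41 = 2173/41 = 53, a_8 = floor((53 + 26)/53) = 1.
  m_9 = 53*1 - 26 = 27, d_9 = (2849 - 27^2)/53 = 2120/53 = 40, a_9 = floor((53 + 27)/40) = 2.
  m_10 = 40*2 - 27 = 53, d_10 = (2849 - 53^2)/40 = 40/40 = 1, a_10 = floor((53 + 53)/1) = 106.
  m_11 = 1*106 - 53 = 53, d_11 = (2849 - 53^2)/1 = 40/1 = 40: (m_11, d_11) = (m_1, d_1) = (53, 40), so from here the quotients repeat a_1, ..., a_10; the period length is 10.
Hence the expansion of sqrt(2849) is a_0 = 53 followed by the repeating block 2, 1, 1, 1, 14, 1, 1, 1, 2, 106 (period 10).

[53; (2, 1, 1, 1, 14, 1, 1, 1, 2, 106)]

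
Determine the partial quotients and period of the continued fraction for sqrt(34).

[5; (1, 4, 1, 10)]

Write x_i = (sqrt(34) + m_i)/d_i with (m_0, d_0) = (0, 1). a_0 = floor(sqrt(34)) = 5, since 5^2 = 25 <= 34 < 36 = 6^2.
Iterate m_{i+1} = d_i*a_i - m_i, d_{i+1} = (34 - m_{i+1}^2)/d_i, a_{i+1} = floor((a_0 + m_{i+1})/d_{i+1}):
  m_1 = 1*5 - 0 = 5, d_1 = (34 - 5^2)/1 = 9/1 = 9, a_1 = floor((5 + 5)/9) = 1.
  m_2 = 9*1 - 5 = 4, d_2 = (34 - 4^2)/9 = 18/9 = 2, a_2 = floor((5 + 4)/2) = 4.
  m_3 = 2*4 - 4 = 4, d_3 = (34 - 4^2)/2 = 18/2 = 9, a_3 = floor((5 + 4)/9) = 1.
  m_4 = 9*1 - 4 = 5, d_4 = (34 - 5^2)/9 = 9/9 = 1, a_4 = floor((5 + 5)/1) = 10.
  m_5 = 1*10 - 5 = 5, d_5 = (34 - 5^2)/1 = 9/1 = 9: (m_5, d_5) = (m_1, d_1) = (5, 9), so from here the quotients repeat a_1, ..., a_4; the period length is 4.
Hence the expansion of sqrt(34) is a_0 = 5 followed by the repeating block 1, 4, 1, 10 (period 4).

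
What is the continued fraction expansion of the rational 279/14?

Run the Euclidean algorithm on 279 and 14; the successive quotients are the partial quotients a_0, a_1, ... (each step inverts the fractional part left over by the previous one):
  279 = 19*14 + 13, so a_0 = 19.
  14 = 1*13 + 1, so a_1 = 1.
  13 = 13*1 + 0, so a_2 = 13.
The remainder reaches 0 after 3 divisions, so the expansion has 3 partial quotients, read off in order.

[19; 1, 13]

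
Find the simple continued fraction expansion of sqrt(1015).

Write x_i = (sqrt(1015) + m_i)/d_i with (m_0, d_0) = (0, 1). a_0 = floor(sqrt(1015)) = 31, since 31^2 = 961 <= 1015 < 1024 = 32^2.
Iterate m_{i+1} = d_i*a_i - m_i, d_{i+1} = (1015 - m_{i+1}^2)/d_i, a_{i+1} = floor((a_0 + m_{i+1})/d_{i+1}):
  m_1 = 1*31 - 0 = 31, d_1 = (1015 - 31^2)/1 = 54/1 = 54, a_1 = floor((31 + 31)/54) = 1.
  m_2 = 54*1 - 31 = 23, d_2 = (1015 - 23^2)/54 = 486/54 = 9, a_2 = floor((31 + 23)/9) = 6.
  m_3 = 9*6 - 23 = 31, d_3 = (1015 - 31^2)/9 = 54/9 = 6, a_3 = floor((31 + 31)/6) = 10.
  m_4 = 6*10 - 31 = 29, d_4 = (1015 - 29^2)/6 = 174/6 = 29, a_4 = floor((31 + 29)/29) = 2.
  m_5 = 29*2 - 29 = 29, d_5 = (1015 - 29^2)/29 = 174/29 = 6, a_5 = floor((31 + 29)/6) = 10.
  m_6 = 6*10 - 29 = 31, d_6 = (1015 - 31^2)/6 = 54/6 = 9, a_6 = floor((31 + 31)/9) = 6.
  m_7 = 9*6 - 31 = 23, d_7 = (1015 - 23^2)/9 = 486/9 = 54, a_7 = floor((31 + 23)/54) = 1.
  m_8 = 54*1 - 23 = 31, d_8 = (1015 - 31^2)/54 = 54/54 = 1, a_8 = floor((31 + 31)/1) = 62.
  m_9 = 1*62 - 31 = 31, d_9 = (1015 - 31^2)/1 = 54/1 = 54: (m_9, d_9) = (m_1, d_1) = (31, 54), so from here the quotients repeat a_1, ..., a_8; the period length is 8.
Hence the expansion of sqrt(1015) is a_0 = 31 followed by the repeating block 1, 6, 10, 2, 10, 6, 1, 62 (period 8).

[31; (1, 6, 10, 2, 10, 6, 1, 62)]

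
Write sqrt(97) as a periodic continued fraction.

Write x_i = (sqrt(97) + m_i)/d_i with (m_0, d_0) = (0, 1). a_0 = floor(sqrt(97)) = 9, since 9^2 = 81 <= 97 < 100 = 10^2.
Iterate m_{i+1} = d_i*a_i - m_i, d_{i+1} = (97 - m_{i+1}^2)/d_i, a_{i+1} = floor((a_0 + m_{i+1})/d_{i+1}):
  m_1 = 1*9 - 0 = 9, d_1 = (97 - 9^2)/1 = 16/1 = 16, a_1 = floor((9 + 9)/16) = 1.
  m_2 = 16*1 - 9 = 7, d_2 = (97 - 7^2)/16 = 48/16 = 3, a_2 = floor((9 + 7)/3) = 5.
  m_3 = 3*5 - 7 = 8, d_3 = (97 - 8^2)/3 = 33/3 = 11, a_3 = floor((9 + 8)/11) = 1.
  m_4 = 11*1 - 8 = 3, d_4 = (97 - 3^2)/11 = 88/11 = 8, a_4 = floor((9 + 3)/8) = 1.
  m_5 = 8*1 - 3 = 5, d_5 = (97 - 5^2)/8 = 72/8 = 9, a_5 = floor((9 + 5)/9) = 1.
  m_6 = 9*1 - 5 = 4, d_6 = (97 - 4^2)/9 = 81/9 = 9, a_6 = floor((9 + 4)/9) = 1.
  m_7 = 9*1 - 4 = 5, d_7 = (97 - 5^2)/9 = 72/9 = 8, a_7 = floor((9 + 5)/8) = 1.
  m_8 = 8*1 - 5 = 3, d_8 = (97 - 3^2)/8 = 88/8 = 11, a_8 = floor((9 + 3)/11) = 1.
  m_9 = 11*1 - 3 = 8, d_9 = (97 - 8^2)/11 = 33/11 = 3, a_9 = floor((9 + 8)/3) = 5.
  m_10 = 3*5 - 8 = 7, d_10 = (97 - 7^2)/3 = 48/3 = 16, a_10 = floor((9 + 7)/16) = 1.
  m_11 = 16*1 - 7 = 9, d_11 = (97 - 9^2)/16 = 16/16 = 1, a_11 = floor((9 + 9)/1) = 18.
  m_12 = 1*18 - 9 = 9, d_12 = (97 - 9^2)/1 = 16/1 = 16: (m_12, d_12) = (m_1, d_1) = (9, 16), so from here the quotients repeat a_1, ..., a_11; the period length is 11.
Hence the expansion of sqrt(97) is a_0 = 9 followed by the repeating block 1, 5, 1, 1, 1, 1, 1, 1, 5, 1, 18 (period 11).

[9; (1, 5, 1, 1, 1, 1, 1, 1, 5, 1, 18)]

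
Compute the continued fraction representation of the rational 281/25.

Run the Euclidean algorithm on 281 and 25; the successive quotients are the partial quotients a_0, a_1, ... (each step inverts the fractional part left over by the previous one):
  281 = 11*25 + 6, so a_0 = 11.
  25 = 4*6 + 1, so a_1 = 4.
  6 = 6*1 + 0, so a_2 = 6.
The remainder reaches 0 after 3 divisions, so the expansion has 3 partial quotients, read off in order.

[11; 4, 6]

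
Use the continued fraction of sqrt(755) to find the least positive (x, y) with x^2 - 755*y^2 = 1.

(x, y) = (1209, 44)

First expand sqrt(755) as a continued fraction. With x_i = (sqrt(755) + m_i)/d_i and (m_0, d_0) = (0, 1): a_0 = floor(sqrt(755)) = 27, since 27^2 = 729 <= 755 < 784 = 28^2.
Iterate m_{i+1} = d_i*a_i - m_i, d_{i+1} = (755 - m_{i+1}^2)/d_i, a_{i+1} = floor((a_0 + m_{i+1})/d_{i+1}):
  m_1 = 1*27 - 0 = 27, d_1 = (755 - 27^2)/1 = 26/1 = 26, a_1 = floor((27 + 27)/26) = 2.
  m_2 = 26*2 - 27 = 25, d_2 = (755 - 25^2)/26 = 130/26 = 5, a_2 = floor((27 + 25)/5) = 10.
  m_3 = 5*10 - 25 = 25, d_3 = (755 - 25^2)/5 = 130/5 = 26, a_3 = floor((27 + 25)/26) = 2.
  m_4 = 26*2 - 25 = 27, d_4 = (755 - 27^2)/26 = 26/26 = 1, a_4 = floor((27 + 27)/1) = 54.
  m_5 = 1*54 - 27 = 27, d_5 = (755 - 27^2)/1 = 26/1 = 26: (m_5, d_5) = (m_1, d_1) = (27, 26), so from here the quotients repeat a_1, ..., a_4; the period length is 4.
So sqrt(755) = [27; (2, 10, 2, 54)] with period length k = 4.
k is even, so the fundamental solution of x^2 - 755y^2 = 1 is (p_{k-1}, q_{k-1}) = (p_3, q_3); compute convergents through index 3.
Convergents (p_i = a_i*p_{i-1} + p_{i-2}, q_i = a_i*q_{i-1} + q_{i-2} with p_{-2}=0, p_{-1}=1, q_{-2}=1, q_{-1}=0):
  i=0: a_0=27, p_0 = 27*1 + 0 = 27, q_0 = 27*0 + 1 = 1.
  i=1: a_1=2, p_1 = 2*27 + 1 = 55, q_1 = 2*1 + 0 = 2.
  i=2: a_2=10, p_2 = 10*55 + 27 = 577, q_2 = 10*2 + 1 = 21.
  i=3: a_3=2, p_3 = 2*577 + 55 = 1209, q_3 = 2*21 + 2 = 44.
Check: 1209^2 - 755*44^2 = 1461681 - 1461680 = 1, so (x, y) = (1209, 44) solves the equation, and by the theorem it is the least positive solution.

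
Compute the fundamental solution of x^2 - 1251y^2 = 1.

(x, y) = (77563250, 2192943)

First expand sqrt(1251) as a continued fraction. With x_i = (sqrt(1251) + m_i)/d_i and (m_0, d_0) = (0, 1): a_0 = floor(sqrt(1251)) = 35, since 35^2 = 1225 <= 1251 < 1296 = 36^2.
Iterate m_{i+1} = d_i*a_i - m_i, d_{i+1} = (1251 - m_{i+1}^2)/d_i, a_{i+1} = floor((a_0 + m_{i+1})/d_{i+1}):
  m_1 = 1*35 - 0 = 35, d_1 = (1251 - 35^2)/1 = 26/1 = 26, a_1 = floor((35 + 35)/26) = 2.
  m_2 = 26*2 - 35 = 17, d_2 = (1251 - 17^2)/26 = 962/26 = 37, a_2 = floor((35 + 17)/37) = 1.
  m_3 = 37*1 - 17 = 20, d_3 = (1251 - 20^2)/37 = 851/37 = 23, a_3 = floor((35 + 20)/23) = 2.
  m_4 = 23*2 - 20 = 26, d_4 = (1251 - 26^2)/23 = 575/23 = 25, a_4 = floor((35 + 26)/25) = 2.
  m_5 = 25*2 - 26 = 24, d_5 = (1251 - 24^2)/25 = 675/25 = 27, a_5 = floor((35 + 24)/27) = 2.
  m_6 = 27*2 - 24 = 30, d_6 = (1251 - 30^2)/27 = 351/27 = 13, a_6 = floor((35 + 30)/13) = 5.
  m_7 = 13*5 - 30 = 35, d_7 = (1251 - 35^2)/13 = 26/13 = 2, a_7 = floor((35 + 35)/2) = 35.
  m_8 = 2*35 - 35 = 35, d_8 = (1251 - 35^2)/2 = 26/2 = 13, a_8 = floor((35 + 35)/13) = 5.
  m_9 = 13*5 - 35 = 30, d_9 = (1251 - 30^2)/13 = 351/13 = 27, a_9 = floor((35 + 30)/27) = 2.
  m_10 = 27*2 - 30 = 24, d_10 = (1251 - 24^2)/27 = 675/27 = 25, a_10 = floor((35 + 24)/25) = 2.
  m_11 = 25*2 - 24 = 26, d_11 = (1251 - 26^2)/25 = 575/25 = 23, a_11 = floor((35 + 26)/23) = 2.
  m_12 = 23*2 - 26 = 20, d_12 = (1251 - 20^2)/23 = 851/23 = 37, a_12 = floor((35 + 20)/37) = 1.
  m_13 = 37*1 - 20 = 17, d_13 = (1251 - 17^2)/37 = 962/37 = 26, a_13 = floor((35 + 17)/26) = 2.
  m_14 = 26*2 - 17 = 35, d_14 = (1251 - 35^2)/26 = 26/26 = 1, a_14 = floor((35 + 35)/1) = 70.
  m_15 = 1*70 - 35 = 35, d_15 = (1251 - 35^2)/1 = 26/1 = 26: (m_15, d_15) = (m_1, d_1) = (35, 26), so from here the quotients repeat a_1, ..., a_14; the period length is 14.
So sqrt(1251) = [35; (2, 1, 2, 2, 2, 5, 35, 5, 2, 2, 2, 1, 2, 70)] with period length k = 14.
k is even, so the fundamental solution of x^2 - 1251y^2 = 1 is (p_{k-1}, q_{k-1}) = (p_13, q_13); compute convergents through index 13.
Convergents (p_i = a_i*p_{i-1} + p_{i-2}, q_i = a_i*q_{i-1} + q_{i-2} with p_{-2}=0, p_{-1}=1, q_{-2}=1, q_{-1}=0):
  i=0: a_0=35, p_0 = 35*1 + 0 = 35, q_0 = 35*0 + 1 = 1.
  i=1: a_1=2, p_1 = 2*35 + 1 = 71, q_1 = 2*1 + 0 = 2.
  i=2: a_2=1, p_2 = 1*71 + 35 = 106, q_2 = 1*2 + 1 = 3.
  i=3: a_3=2, p_3 = 2*106 + 71 = 283, q_3 = 2*3 + 2 = 8.
  i=4: a_4=2, p_4 = 2*283 + 106 = 672, q_4 = 2*8 + 3 = 19.
  i=5: a_5=2, p_5 = 2*672 + 283 = 1627, q_5 = 2*19 + 8 = 46.
  i=6: a_6=5, p_6 = 5*1627 + 672 = 8807, q_6 = 5*46 + 19 = 249.
  i=7: a_7=35, p_7 = 35*8807 + 1627 = 309872, q_7 = 35*249 + 46 = 8761.
  i=8: a_8=5, p_8 = 5*309872 + 8807 = 1558167, q_8 = 5*8761 + 249 = 44054.
  i=9: a_9=2, p_9 = 2*1558167 + 309872 = 3426206, q_9 = 2*44054 + 8761 = 96869.
  i=10: a_10=2, p_10 = 2*3426206 + 1558167 = 8410579, q_10 = 2*96869 + 44054 = 237792.
  i=11: a_11=2, p_11 = 2*8410579 + 3426206 = 20247364, q_11 = 2*237792 + 96869 = 572453.
  i=12: a_12=1, p_12 = 1*20247364 + 8410579 = 28657943, q_12 = 1*572453 + 237792 = 810245.
  i=13: a_13=2, p_13 = 2*28657943 + 20247364 = 77563250, q_13 = 2*810245 + 572453 = 2192943.
Check: 77563250^2 - 1251*2192943^2 = 6016057750562500 - 6016057750562499 = 1, so (x, y) = (77563250, 2192943) solves the equation, and by the theorem it is the least positive solution.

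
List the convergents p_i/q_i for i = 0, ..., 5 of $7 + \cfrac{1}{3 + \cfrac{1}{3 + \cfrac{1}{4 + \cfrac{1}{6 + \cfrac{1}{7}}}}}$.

7/1, 22/3, 73/10, 314/43, 1957/268, 14013/1919

Using the convergent recurrence p_i = a_i*p_{i-1} + p_{i-2}, q_i = a_i*q_{i-1} + q_{i-2} with p_{-2}=0, p_{-1}=1, q_{-2}=1, q_{-1}=0:
  i=0: a_0=7, p_0 = 7*1 + 0 = 7, q_0 = 7*0 + 1 = 1.
  i=1: a_1=3, p_1 = 3*7 + 1 = 22, q_1 = 3*1 + 0 = 3.
  i=2: a_2=3, p_2 = 3*22 + 7 = 73, q_2 = 3*3 + 1 = 10.
  i=3: a_3=4, p_3 = 4*73 + 22 = 314, q_3 = 4*10 + 3 = 43.
  i=4: a_4=6, p_4 = 6*314 + 73 = 1957, q_4 = 6*43 + 10 = 268.
  i=5: a_5=7, p_5 = 7*1957 + 314 = 14013, q_5 = 7*268 + 43 = 1919.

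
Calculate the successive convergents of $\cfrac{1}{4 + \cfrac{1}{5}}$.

Using the convergent recurrence p_i = a_i*p_{i-1} + p_{i-2}, q_i = a_i*q_{i-1} + q_{i-2} with p_{-2}=0, p_{-1}=1, q_{-2}=1, q_{-1}=0:
  i=0: a_0=0, p_0 = 0*1 + 0 = 0, q_0 = 0*0 + 1 = 1.
  i=1: a_1=4, p_1 = 4*0 + 1 = 1, q_1 = 4*1 + 0 = 4.
  i=2: a_2=5, p_2 = 5*1 + 0 = 5, q_2 = 5*4 + 1 = 21.

0/1, 1/4, 5/21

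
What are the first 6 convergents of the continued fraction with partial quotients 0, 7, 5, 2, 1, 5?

0/1, 1/7, 5/36, 11/79, 16/115, 91/654

Using the convergent recurrence p_i = a_i*p_{i-1} + p_{i-2}, q_i = a_i*q_{i-1} + q_{i-2} with p_{-2}=0, p_{-1}=1, q_{-2}=1, q_{-1}=0:
  i=0: a_0=0, p_0 = 0*1 + 0 = 0, q_0 = 0*0 + 1 = 1.
  i=1: a_1=7, p_1 = 7*0 + 1 = 1, q_1 = 7*1 + 0 = 7.
  i=2: a_2=5, p_2 = 5*1 + 0 = 5, q_2 = 5*7 + 1 = 36.
  i=3: a_3=2, p_3 = 2*5 + 1 = 11, q_3 = 2*36 + 7 = 79.
  i=4: a_4=1, p_4 = 1*11 + 5 = 16, q_4 = 1*79 + 36 = 115.
  i=5: a_5=5, p_5 = 5*16 + 11 = 91, q_5 = 5*115 + 79 = 654.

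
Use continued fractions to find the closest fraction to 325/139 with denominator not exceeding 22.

7/3

Expand x = 325/139 as a continued fraction with the Euclidean algorithm:
  325 = 2*139 + 47, so a_0 = 2.
  139 = 2*47 + 45, so a_1 = 2.
  47 = 1*45 + 2, so a_2 = 1.
  45 = 22*2 + 1, so a_3 = 22.
  2 = 2*1 + 0, so a_4 = 2.
so x = [2; 2, 1, 22, 2].
Convergents (p_i = a_i*p_{i-1} + p_{i-2}, q_i = a_i*q_{i-1} + q_{i-2} with p_{-2}=0, p_{-1}=1, q_{-2}=1, q_{-1}=0), until the denominator exceeds 22:
  i=0: a_0=2, p_0 = 2*1 + 0 = 2, q_0 = 2*0 + 1 = 1.
  i=1: a_1=2, p_1 = 2*2 + 1 = 5, q_1 = 2*1 + 0 = 2.
  i=2: a_2=1, p_2 = 1*5 + 2 = 7, q_2 = 1*2 + 1 = 3.
  i=3: a_3=22, p_3 = 22*7 + 5 = 159, q_3 = 22*3 + 2 = 68.
q_3 = 68 > 22, so the last convergent with denominator <= 22 is p_2/q_2 = 7/3.
The closest fraction with denominator <= 22 is either p_2/q_2 or the intermediate fraction (k*p_2 + p_1)/(k*q_2 + q_1) with the largest k >= 1 whose denominator stays <= 22; these approach x as k grows, and every other convergent or intermediate fraction in range is farther away.
Largest k: floor((22 - q_1)/q_2) = floor((22 - 2)/3) = 6.
That gives (6*7 + 5)/(6*3 + 2) = 47/20.
Compare the errors: |x - 7/3| = |325*3 - 7*139|/(139*3) = 2/417, and |x - 47/20| = |325*20 - 47*139|/(139*20) = 33/2780.
Cross-multiplying, 2*2780 = 5560 < 13761 = 33*417, so 2/417 is smaller: the convergent 7/3 is closer to x than 47/20.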